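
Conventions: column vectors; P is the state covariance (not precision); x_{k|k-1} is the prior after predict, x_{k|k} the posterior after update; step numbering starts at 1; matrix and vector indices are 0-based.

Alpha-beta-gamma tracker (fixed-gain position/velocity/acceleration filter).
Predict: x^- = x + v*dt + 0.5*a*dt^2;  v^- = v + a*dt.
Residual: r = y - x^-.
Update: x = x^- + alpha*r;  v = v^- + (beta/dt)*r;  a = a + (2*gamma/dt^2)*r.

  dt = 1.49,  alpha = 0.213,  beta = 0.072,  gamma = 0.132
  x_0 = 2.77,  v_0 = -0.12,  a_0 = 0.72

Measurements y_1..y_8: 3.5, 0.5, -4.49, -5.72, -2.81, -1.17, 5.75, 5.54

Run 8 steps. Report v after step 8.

v_post = -4.5419

step 1: x_pred=3.3904  r=0.1096  x^+=3.4138  v^+=0.9581  a^+=0.7330
step 2: x_pred=5.6550  r=-5.1550  x^+=4.5570  v^+=1.8012  a^+=0.1200
step 3: x_pred=7.3740  r=-11.8640  x^+=4.8470  v^+=1.4067  a^+=-1.2908
step 4: x_pred=5.5102  r=-11.2302  x^+=3.1182  v^+=-1.0592  a^+=-2.6262
step 5: x_pred=-1.3752  r=-1.4348  x^+=-1.6808  v^+=-5.0415  a^+=-2.7968
step 6: x_pred=-12.2973  r=11.1273  x^+=-9.9272  v^+=-8.6711  a^+=-1.4736
step 7: x_pred=-24.4829  r=30.2329  x^+=-18.0433  v^+=-9.4059  a^+=2.1215
step 8: x_pred=-29.7031  r=35.2431  x^+=-22.1964  v^+=-4.5419  a^+=6.3124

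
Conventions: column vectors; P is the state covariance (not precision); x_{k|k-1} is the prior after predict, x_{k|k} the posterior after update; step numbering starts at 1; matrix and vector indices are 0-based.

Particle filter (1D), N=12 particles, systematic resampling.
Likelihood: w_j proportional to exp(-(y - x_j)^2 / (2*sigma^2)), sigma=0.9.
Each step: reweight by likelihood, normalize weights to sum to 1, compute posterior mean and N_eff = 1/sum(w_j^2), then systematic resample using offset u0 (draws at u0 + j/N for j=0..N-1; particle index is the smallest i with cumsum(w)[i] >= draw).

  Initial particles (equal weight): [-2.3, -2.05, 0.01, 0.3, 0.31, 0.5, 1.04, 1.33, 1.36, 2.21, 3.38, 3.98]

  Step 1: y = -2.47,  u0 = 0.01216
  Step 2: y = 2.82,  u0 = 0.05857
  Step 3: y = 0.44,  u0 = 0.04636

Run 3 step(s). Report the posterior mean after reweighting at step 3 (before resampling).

post_mean = -2.0705

step 1: w=[0.5106, 0.4661, 0.0117, 0.0046, 0.0044, 0.0022, 0.0003, 0.0001, 0.0001, 0.0000, 0.0000, 0.0000]  mean=-2.1255  Neff=2.0913  idx=[0, 0, 0, 0, 0, 0, 1, 1, 1, 1, 1, 1]
step 2: w=[0.0294, 0.0294, 0.0294, 0.0294, 0.0294, 0.0294, 0.1373, 0.1373, 0.1373, 0.1373, 0.1373, 0.1373]  mean=-2.0941  Neff=8.4558  idx=[1, 4, 6, 6, 7, 8, 8, 9, 9, 10, 11, 11]
step 3: w=[0.0410, 0.0410, 0.0918, 0.0918, 0.0918, 0.0918, 0.0918, 0.0918, 0.0918, 0.0918, 0.0918, 0.0918]  mean=-2.0705  Neff=11.4100  idx=[1, 2, 3, 4, 5, 6, 7, 7, 8, 9, 10, 11]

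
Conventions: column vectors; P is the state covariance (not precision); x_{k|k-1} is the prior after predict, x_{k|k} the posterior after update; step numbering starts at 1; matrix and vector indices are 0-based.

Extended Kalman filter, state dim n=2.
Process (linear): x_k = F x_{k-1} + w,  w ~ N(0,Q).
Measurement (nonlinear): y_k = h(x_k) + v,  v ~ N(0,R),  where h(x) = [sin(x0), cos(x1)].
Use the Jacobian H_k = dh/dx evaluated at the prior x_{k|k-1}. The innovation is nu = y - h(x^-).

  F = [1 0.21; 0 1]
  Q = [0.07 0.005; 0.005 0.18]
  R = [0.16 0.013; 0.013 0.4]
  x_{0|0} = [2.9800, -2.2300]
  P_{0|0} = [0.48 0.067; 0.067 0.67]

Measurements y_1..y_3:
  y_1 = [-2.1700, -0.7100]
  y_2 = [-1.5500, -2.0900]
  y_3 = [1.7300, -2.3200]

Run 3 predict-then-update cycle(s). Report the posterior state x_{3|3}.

step 1: x^-=[2.5117, -2.2300]  P^-=[0.6077 0.2127; 0.2127 0.8500]  H_jac=[-0.8081 0.0000; 0.0000 0.7905]  S=[0.5568 -0.1229; -0.1229 0.9311]  K=[-0.8673 0.0661; -0.1539 0.7013]  nu=[-2.7591, -0.0975]  x^+=[4.8982, -1.8737]  P^+=[0.1707 0.0192; 0.0192 0.3523]
step 2: x^-=[4.5047, -1.8737]  P^-=[0.2643 0.0982; 0.0982 0.5323]  H_jac=[-0.2062 0.0000; 0.0000 0.9545]  S=[0.1712 -0.0063; -0.0063 0.8850]  K=[-0.3143 0.1037; -0.0970 0.5735]  nu=[-0.5715, -1.7917]  x^+=[4.4987, -2.8457]  P^+=[0.2374 0.0392; 0.0392 0.2390]
step 3: x^-=[3.9011, -2.8457]  P^-=[0.3344 0.0943; 0.0943 0.4190]  H_jac=[-0.7252 0.0000; 0.0000 0.2916]  S=[0.3359 -0.0070; -0.0070 0.4356]  K=[-0.7210 0.0516; -0.1980 0.2773]  nu=[2.4185, -1.3635]  x^+=[2.0869, -3.7026]  P^+=[0.1581 0.0387; 0.0387 0.3716]

x_post = [2.0869, -3.7026]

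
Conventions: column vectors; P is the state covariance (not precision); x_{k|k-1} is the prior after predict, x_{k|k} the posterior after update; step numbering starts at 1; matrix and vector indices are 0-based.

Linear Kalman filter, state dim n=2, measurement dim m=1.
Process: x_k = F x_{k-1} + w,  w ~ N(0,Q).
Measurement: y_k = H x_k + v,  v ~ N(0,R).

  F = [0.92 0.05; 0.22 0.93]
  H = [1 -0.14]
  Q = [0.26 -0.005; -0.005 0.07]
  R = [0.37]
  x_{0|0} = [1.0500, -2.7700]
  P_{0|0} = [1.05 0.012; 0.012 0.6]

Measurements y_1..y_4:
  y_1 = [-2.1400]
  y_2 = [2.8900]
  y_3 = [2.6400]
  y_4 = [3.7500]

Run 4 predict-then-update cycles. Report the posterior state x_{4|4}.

x_post = [2.5625, -1.1271]

step 1: x^-=[0.8275, -2.3451]  P^-=[1.1513 0.2458; 0.2458 0.6447]  S=[1.4651]  K=[0.7623; 0.1062]  nu=[-3.2958]  x^+=[-1.6850, -2.6950]  P^+=[0.2999 0.1272; 0.1272 0.6282]
step 2: x^-=[-1.6849, -2.8771]  P^-=[0.5271 0.1952; 0.1952 0.6799]  S=[0.8558]  K=[0.5840; 0.1168]  nu=[4.1722]  x^+=[0.7516, -2.3897]  P^+=[0.2352 0.1368; 0.1368 0.6682]
step 3: x^-=[0.5720, -2.0570]  P^-=[0.4733 0.1922; 0.1922 0.7153]  S=[0.8036]  K=[0.5556; 0.1146]  nu=[1.7800]  x^+=[1.5609, -1.8531]  P^+=[0.2253 0.1411; 0.1411 0.7047]
step 4: x^-=[1.3434, -1.3800]  P^-=[0.4654 0.1956; 0.1956 0.7481]  S=[0.7953]  K=[0.5508; 0.1143]  nu=[2.2134]  x^+=[2.5625, -1.1271]  P^+=[0.2242 0.1456; 0.1456 0.7378]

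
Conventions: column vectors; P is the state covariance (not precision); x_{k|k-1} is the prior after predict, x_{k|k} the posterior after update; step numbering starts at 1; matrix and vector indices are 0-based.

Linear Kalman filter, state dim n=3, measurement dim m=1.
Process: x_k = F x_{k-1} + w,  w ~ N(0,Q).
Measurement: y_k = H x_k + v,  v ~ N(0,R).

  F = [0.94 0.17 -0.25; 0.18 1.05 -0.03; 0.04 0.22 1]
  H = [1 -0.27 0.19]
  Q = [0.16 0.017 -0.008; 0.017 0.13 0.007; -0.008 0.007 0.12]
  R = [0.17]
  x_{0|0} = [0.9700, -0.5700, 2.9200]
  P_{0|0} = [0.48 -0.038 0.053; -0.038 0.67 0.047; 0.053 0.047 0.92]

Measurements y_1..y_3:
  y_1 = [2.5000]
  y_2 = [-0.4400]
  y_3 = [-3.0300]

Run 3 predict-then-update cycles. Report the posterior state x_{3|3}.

x_post = [-3.5716, -1.8748, 4.0175]

step 1: x^-=[0.0849, -0.5115, 2.8334]  P^-=[0.6199 0.1696 -0.1483; 0.1696 0.8672 0.1930; -0.1483 0.1930 1.0974]  S=[0.7250]  K=[0.7530; -0.0384; 0.0111]  nu=[1.7386]  x^+=[1.3942, -0.5783, 2.8528]  P^+=[0.2088 0.1906 -0.1544; 0.1906 0.8661 0.1934; -0.1544 0.1934 1.0974]
step 2: x^-=[0.4990, -0.4419, 2.7813]  P^-=[0.5552 0.3686 -0.3227; 0.3686 1.1541 0.3653; -0.3227 0.3653 1.3357]  S=[0.4983]  K=[0.7913; 0.2537; -0.3363]  nu=[-1.5868]  x^+=[-0.7565, -0.8445, 3.3150]  P^+=[0.2432 0.2686 -0.1901; 0.2686 1.1221 0.4079; -0.1901 0.4079 1.2793]
step 3: x^-=[-1.6835, -1.1224, 3.0990]  P^-=[0.6278 0.4461 -0.3493; 0.4461 1.4540 0.6431; -0.3493 0.6431 1.6230]  S=[0.5228]  K=[0.8435; 0.3361; -0.4104]  nu=[-2.2384]  x^+=[-3.5716, -1.8748, 4.0175]  P^+=[0.2558 0.2979 -0.1683; 0.2979 1.3949 0.7152; -0.1683 0.7152 1.5350]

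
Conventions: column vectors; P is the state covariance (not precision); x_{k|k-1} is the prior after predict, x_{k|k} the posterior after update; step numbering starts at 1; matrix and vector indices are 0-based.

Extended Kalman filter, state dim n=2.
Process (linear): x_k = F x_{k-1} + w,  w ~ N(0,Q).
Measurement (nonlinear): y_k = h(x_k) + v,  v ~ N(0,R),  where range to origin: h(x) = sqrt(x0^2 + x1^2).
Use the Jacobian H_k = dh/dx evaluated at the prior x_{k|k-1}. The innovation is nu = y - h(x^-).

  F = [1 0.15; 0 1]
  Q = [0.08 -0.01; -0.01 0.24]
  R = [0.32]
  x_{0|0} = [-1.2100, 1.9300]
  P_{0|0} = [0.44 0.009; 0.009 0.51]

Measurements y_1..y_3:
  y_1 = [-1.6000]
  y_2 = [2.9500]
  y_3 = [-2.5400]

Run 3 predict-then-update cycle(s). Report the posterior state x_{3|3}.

x_post = [0.1553, 0.3878]

step 1: x^-=[-0.9205, 1.9300]  P^-=[0.5342 0.0755; 0.0755 0.7500]  H_jac=[-0.4305 0.9026]  S=[0.9713]  K=[-0.1666; 0.6635]  nu=[-3.7383]  x^+=[-0.2978, -0.5502]  P^+=[0.5072 0.1829; 0.1829 0.3224]
step 2: x^-=[-0.3803, -0.5502]  P^-=[0.6493 0.2212; 0.2212 0.5624]  H_jac=[-0.5686 -0.8226]  S=[1.1175]  K=[-0.4932; -0.5266]  nu=[2.2811]  x^+=[-1.5054, -1.7515]  P^+=[0.3775 -0.0690; -0.0690 0.2526]
step 3: x^-=[-1.7682, -1.7515]  P^-=[0.4424 -0.0411; -0.0411 0.4926]  H_jac=[-0.7105 -0.7037]  S=[0.7461]  K=[-0.3825; -0.4254]  nu=[-5.0288]  x^+=[0.1553, 0.3878]  P^+=[0.3333 -0.1625; -0.1625 0.3575]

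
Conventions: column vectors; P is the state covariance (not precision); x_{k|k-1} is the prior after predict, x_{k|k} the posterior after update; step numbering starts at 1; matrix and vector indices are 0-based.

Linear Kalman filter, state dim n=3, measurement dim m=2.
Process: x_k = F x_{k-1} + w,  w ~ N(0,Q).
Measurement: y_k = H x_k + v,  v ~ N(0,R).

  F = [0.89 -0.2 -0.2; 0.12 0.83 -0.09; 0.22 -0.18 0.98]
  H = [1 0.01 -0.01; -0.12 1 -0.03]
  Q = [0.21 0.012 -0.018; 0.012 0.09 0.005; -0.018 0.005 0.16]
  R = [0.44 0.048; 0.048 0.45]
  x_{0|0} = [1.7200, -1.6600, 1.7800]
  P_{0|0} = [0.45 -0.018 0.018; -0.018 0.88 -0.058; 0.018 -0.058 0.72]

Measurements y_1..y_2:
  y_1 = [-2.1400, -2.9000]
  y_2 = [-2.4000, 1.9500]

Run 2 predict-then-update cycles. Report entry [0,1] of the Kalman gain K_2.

K[0,1] = -0.0432

step 1: x^-=[1.5068, -1.3316, 2.4216]  P^-=[0.6258 -0.0792 -0.0115; -0.0792 0.7132 -0.2274; -0.0115 -0.2274 0.9314]  S=[1.0647 -0.0961; -0.0961 1.2057]  K=[0.5798 -0.0815; -0.0110 0.6042; -0.0410 -0.2139]  nu=[-3.6093, -1.3149]  x^+=[-0.4787, -2.0864, 2.8507]  P^+=[0.2508 0.0207 -0.0188; 0.0207 0.2716 -0.0742; -0.0188 -0.0742 0.8762]
step 2: x^-=[-0.5789, -2.0457, 3.0639]  P^-=[0.4480 0.0372 -0.1388; 0.0372 0.3035 -0.1663; -0.1388 -0.1663 1.0389]  S=[0.8916 0.0404; 0.0404 0.7609]  K=[0.5063 -0.0432; 0.0289 0.3980; -0.1587 -0.2292]  nu=[-1.7700, 4.0182]  x^+=[-1.6488, -0.4978, 2.4240]  P^+=[0.2197 0.0291 -0.0702; 0.0291 0.1813 -0.0900; -0.0702 -0.0900 0.9735]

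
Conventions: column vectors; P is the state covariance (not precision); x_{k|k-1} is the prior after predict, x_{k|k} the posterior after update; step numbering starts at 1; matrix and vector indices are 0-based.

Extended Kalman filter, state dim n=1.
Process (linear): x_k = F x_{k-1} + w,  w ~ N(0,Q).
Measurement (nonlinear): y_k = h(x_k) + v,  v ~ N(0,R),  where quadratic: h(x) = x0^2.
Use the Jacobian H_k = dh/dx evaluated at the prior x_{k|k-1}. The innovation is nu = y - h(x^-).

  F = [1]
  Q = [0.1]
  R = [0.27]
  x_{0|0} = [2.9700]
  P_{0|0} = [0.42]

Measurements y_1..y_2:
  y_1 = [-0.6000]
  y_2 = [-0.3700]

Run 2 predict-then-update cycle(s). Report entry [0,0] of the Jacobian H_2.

H_jac[0,0] = 2.8140

step 1: x^-=[2.9700]  P^-=[0.5200]  H_jac=[5.9400]  S=[18.6175]  K=[0.1659]  nu=[-9.4209]  x^+=[1.4070]  P^+=[0.0075]
step 2: x^-=[1.4070]  P^-=[0.1075]  H_jac=[2.8140]  S=[1.1216]  K=[0.2698]  nu=[-2.3496]  x^+=[0.7730]  P^+=[0.0259]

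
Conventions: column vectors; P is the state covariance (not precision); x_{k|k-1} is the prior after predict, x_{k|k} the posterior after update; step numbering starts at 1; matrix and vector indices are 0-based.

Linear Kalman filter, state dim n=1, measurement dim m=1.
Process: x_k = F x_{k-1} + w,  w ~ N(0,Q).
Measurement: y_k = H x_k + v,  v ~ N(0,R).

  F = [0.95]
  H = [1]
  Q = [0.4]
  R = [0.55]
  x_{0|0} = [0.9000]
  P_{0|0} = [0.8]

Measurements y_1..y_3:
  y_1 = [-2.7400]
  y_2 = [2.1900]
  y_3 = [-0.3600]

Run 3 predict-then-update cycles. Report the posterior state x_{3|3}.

x_post = [0.0619]

step 1: x^-=[0.8550]  P^-=[1.1220]  S=[1.6720]  K=[0.6711]  nu=[-3.5950]  x^+=[-1.5574]  P^+=[0.3691]
step 2: x^-=[-1.4796]  P^-=[0.7331]  S=[1.2831]  K=[0.5713]  nu=[3.6696]  x^+=[0.6170]  P^+=[0.3142]
step 3: x^-=[0.5862]  P^-=[0.6836]  S=[1.2336]  K=[0.5542]  nu=[-0.9462]  x^+=[0.0619]  P^+=[0.3048]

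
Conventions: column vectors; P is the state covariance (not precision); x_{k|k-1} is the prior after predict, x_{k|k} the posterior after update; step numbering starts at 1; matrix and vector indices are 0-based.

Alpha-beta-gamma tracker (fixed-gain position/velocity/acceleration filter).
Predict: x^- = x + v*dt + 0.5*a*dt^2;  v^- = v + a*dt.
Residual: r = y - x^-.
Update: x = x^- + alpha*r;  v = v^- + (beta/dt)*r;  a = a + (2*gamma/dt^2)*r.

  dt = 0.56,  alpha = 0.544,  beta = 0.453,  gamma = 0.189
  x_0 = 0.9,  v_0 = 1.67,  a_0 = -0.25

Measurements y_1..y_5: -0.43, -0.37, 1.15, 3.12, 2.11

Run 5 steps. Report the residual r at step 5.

resid = -1.1160

step 1: x_pred=1.7960  r=-2.2260  x^+=0.5851  v^+=-0.2707  a^+=-2.9331
step 2: x_pred=-0.0264  r=-0.3436  x^+=-0.2133  v^+=-2.1911  a^+=-3.3472
step 3: x_pred=-1.9652  r=3.1152  x^+=-0.2705  v^+=-1.5456  a^+=0.4077
step 4: x_pred=-1.0722  r=4.1922  x^+=1.2084  v^+=2.0739  a^+=5.4608
step 5: x_pred=3.2260  r=-1.1160  x^+=2.6189  v^+=4.2291  a^+=4.1156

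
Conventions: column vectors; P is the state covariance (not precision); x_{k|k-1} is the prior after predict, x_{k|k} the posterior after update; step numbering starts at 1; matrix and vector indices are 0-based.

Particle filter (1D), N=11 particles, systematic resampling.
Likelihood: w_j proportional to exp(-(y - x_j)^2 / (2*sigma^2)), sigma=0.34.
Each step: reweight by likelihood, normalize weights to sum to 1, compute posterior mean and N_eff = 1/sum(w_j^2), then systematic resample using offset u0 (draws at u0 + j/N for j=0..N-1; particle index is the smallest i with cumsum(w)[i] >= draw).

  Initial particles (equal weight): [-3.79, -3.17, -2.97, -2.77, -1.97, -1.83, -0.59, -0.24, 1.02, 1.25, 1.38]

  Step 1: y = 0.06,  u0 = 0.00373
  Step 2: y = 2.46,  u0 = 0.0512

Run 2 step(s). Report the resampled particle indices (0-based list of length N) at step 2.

resampled_idx = [3, 4, 4, 5, 6, 7, 7, 8, 9, 9, 10]

step 1: w=[0.0000, 0.0000, 0.0000, 0.0000, 0.0000, 0.0000, 0.1871, 0.7882, 0.0216, 0.0025, 0.0006]  mean=-0.2735  Neff=1.5229  idx=[6, 6, 6, 7, 7, 7, 7, 7, 7, 7, 7]
step 2: w=[0.0000, 0.0000, 0.0000, 0.1250, 0.1250, 0.1250, 0.1250, 0.1250, 0.1250, 0.1250, 0.1250]  mean=-0.2400  Neff=8.0010  idx=[3, 4, 4, 5, 6, 7, 7, 8, 9, 9, 10]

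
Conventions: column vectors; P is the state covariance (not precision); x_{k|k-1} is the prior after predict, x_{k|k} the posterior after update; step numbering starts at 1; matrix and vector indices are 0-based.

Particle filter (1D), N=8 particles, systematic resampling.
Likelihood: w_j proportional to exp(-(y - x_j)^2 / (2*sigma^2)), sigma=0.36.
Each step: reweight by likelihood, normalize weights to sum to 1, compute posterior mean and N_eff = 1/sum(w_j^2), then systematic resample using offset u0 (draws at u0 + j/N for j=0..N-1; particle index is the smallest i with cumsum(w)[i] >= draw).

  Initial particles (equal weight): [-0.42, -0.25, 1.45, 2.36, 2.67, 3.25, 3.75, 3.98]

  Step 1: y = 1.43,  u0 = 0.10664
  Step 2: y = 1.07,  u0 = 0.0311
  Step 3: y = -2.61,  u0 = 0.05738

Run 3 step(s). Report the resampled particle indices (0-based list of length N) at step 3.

step 1: w=[0.0000, 0.0000, 0.9631, 0.0343, 0.0026, 0.0000, 0.0000, 0.0000]  mean=1.4843  Neff=1.0767  idx=[2, 2, 2, 2, 2, 2, 2, 3]
step 2: w=[0.1428, 0.1428, 0.1428, 0.1428, 0.1428, 0.1428, 0.1428, 0.0004]  mean=1.4504  Neff=7.0057  idx=[0, 1, 1, 2, 3, 4, 5, 6]
step 3: w=[0.1250, 0.1250, 0.1250, 0.1250, 0.1250, 0.1250, 0.1250, 0.1250]  mean=1.4500  Neff=8.0000  idx=[0, 1, 2, 3, 4, 5, 6, 7]

resampled_idx = [0, 1, 2, 3, 4, 5, 6, 7]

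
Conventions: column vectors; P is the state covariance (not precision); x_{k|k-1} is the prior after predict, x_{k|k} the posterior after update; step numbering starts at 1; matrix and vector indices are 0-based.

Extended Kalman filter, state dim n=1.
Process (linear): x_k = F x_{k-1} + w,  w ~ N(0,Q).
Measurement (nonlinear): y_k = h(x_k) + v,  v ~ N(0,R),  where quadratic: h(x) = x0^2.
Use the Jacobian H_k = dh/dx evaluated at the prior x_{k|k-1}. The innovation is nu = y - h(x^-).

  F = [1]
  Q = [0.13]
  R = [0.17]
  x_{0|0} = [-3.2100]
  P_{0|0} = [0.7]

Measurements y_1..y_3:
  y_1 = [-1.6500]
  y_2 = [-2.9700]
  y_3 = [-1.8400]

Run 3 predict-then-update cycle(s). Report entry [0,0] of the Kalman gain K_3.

step 1: x^-=[-3.2100]  P^-=[0.8300]  H_jac=[-6.4200]  S=[34.3796]  K=[-0.1550]  nu=[-11.9541]  x^+=[-1.3572]  P^+=[0.0041]
step 2: x^-=[-1.3572]  P^-=[0.1341]  H_jac=[-2.7144]  S=[1.1581]  K=[-0.3143]  nu=[-4.8120]  x^+=[0.1553]  P^+=[0.0197]
step 3: x^-=[0.1553]  P^-=[0.1497]  H_jac=[0.3107]  S=[0.1844]  K=[0.2521]  nu=[-1.8641]  x^+=[-0.3146]  P^+=[0.1380]

K[0,0] = 0.2521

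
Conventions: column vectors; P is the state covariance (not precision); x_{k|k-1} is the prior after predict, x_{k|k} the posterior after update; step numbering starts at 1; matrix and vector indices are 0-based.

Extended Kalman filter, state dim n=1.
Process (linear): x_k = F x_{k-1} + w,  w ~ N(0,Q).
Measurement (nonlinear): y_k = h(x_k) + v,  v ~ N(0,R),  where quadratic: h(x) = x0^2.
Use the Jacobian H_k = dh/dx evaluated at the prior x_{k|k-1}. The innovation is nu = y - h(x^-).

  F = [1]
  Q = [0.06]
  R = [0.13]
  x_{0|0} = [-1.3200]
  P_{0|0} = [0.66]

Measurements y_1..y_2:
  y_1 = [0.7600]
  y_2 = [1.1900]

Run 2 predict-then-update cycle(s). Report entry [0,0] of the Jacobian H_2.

step 1: x^-=[-1.3200]  P^-=[0.7200]  H_jac=[-2.6400]  S=[5.1481]  K=[-0.3692]  nu=[-0.9824]  x^+=[-0.9573]  P^+=[0.0182]
step 2: x^-=[-0.9573]  P^-=[0.0782]  H_jac=[-1.9146]  S=[0.4166]  K=[-0.3593]  nu=[0.2736]  x^+=[-1.0556]  P^+=[0.0244]

H_jac[0,0] = -1.9146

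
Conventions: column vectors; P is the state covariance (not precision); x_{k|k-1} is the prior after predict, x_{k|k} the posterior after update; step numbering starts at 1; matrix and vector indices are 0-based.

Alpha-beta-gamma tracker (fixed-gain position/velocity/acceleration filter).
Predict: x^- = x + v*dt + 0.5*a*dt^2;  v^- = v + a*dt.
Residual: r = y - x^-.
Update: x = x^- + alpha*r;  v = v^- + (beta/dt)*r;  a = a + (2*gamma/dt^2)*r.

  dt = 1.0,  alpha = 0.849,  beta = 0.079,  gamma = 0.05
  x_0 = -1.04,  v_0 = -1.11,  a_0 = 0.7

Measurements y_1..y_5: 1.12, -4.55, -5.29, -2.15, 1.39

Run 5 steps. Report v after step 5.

step 1: x_pred=-1.8000  r=2.9200  x^+=0.6791  v^+=-0.1793  a^+=0.9920
step 2: x_pred=0.9958  r=-5.5458  x^+=-3.7126  v^+=0.3746  a^+=0.4374
step 3: x_pred=-3.1193  r=-2.1707  x^+=-4.9622  v^+=0.6405  a^+=0.2204
step 4: x_pred=-4.2115  r=2.0615  x^+=-2.4613  v^+=1.0237  a^+=0.4265
step 5: x_pred=-1.2243  r=2.6143  x^+=0.9952  v^+=1.6568  a^+=0.6879

v_post = 1.6568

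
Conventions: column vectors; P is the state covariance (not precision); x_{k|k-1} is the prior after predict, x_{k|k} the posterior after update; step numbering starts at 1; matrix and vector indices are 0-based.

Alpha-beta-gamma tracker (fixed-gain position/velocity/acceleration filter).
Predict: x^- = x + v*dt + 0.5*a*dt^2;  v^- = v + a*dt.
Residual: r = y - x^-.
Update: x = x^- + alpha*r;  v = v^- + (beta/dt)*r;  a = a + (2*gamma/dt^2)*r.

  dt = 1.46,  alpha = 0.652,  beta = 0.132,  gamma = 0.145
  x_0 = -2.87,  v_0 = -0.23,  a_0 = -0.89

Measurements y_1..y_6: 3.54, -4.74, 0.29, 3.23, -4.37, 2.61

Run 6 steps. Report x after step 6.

step 1: x_pred=-4.1544  r=7.6944  x^+=0.8624  v^+=-0.8337  a^+=0.1568
step 2: x_pred=-0.1878  r=-4.5522  x^+=-3.1558  v^+=-1.0164  a^+=-0.4625
step 3: x_pred=-5.1327  r=5.4227  x^+=-1.5971  v^+=-1.2014  a^+=0.2752
step 4: x_pred=-3.0578  r=6.2878  x^+=1.0419  v^+=-0.2311  a^+=1.1307
step 5: x_pred=1.9096  r=-6.2796  x^+=-2.1847  v^+=0.8520  a^+=0.2763
step 6: x_pred=-0.6463  r=3.2563  x^+=1.4768  v^+=1.5498  a^+=0.7194

x_post = 1.4768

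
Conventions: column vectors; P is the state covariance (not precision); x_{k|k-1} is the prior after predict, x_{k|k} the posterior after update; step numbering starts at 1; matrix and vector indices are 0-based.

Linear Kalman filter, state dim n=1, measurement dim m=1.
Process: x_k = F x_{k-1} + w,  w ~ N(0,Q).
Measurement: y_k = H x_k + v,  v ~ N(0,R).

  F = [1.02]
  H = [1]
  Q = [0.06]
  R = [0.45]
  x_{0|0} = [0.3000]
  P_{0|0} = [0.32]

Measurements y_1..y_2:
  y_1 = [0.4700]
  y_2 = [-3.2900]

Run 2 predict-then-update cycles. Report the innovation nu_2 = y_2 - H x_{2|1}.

step 1: x^-=[0.3060]  P^-=[0.3929]  S=[0.8429]  K=[0.4661]  nu=[0.1640]  x^+=[0.3824]  P^+=[0.2098]
step 2: x^-=[0.3901]  P^-=[0.2782]  S=[0.7282]  K=[0.3821]  nu=[-3.6801]  x^+=[-1.0160]  P^+=[0.1719]

innov = [-3.6801]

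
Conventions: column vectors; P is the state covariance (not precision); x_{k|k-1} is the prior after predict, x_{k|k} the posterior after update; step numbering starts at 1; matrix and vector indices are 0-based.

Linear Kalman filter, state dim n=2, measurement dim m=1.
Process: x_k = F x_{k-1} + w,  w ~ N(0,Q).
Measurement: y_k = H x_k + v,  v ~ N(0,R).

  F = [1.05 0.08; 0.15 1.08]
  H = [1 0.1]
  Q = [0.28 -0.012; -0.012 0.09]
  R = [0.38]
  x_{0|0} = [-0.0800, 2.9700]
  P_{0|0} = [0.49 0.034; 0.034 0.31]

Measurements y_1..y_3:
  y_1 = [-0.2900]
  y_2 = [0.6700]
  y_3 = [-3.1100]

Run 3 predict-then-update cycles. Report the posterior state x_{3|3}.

step 1: x^-=[0.1536, 3.1956]  P^-=[0.8279 0.1309; 0.1309 0.4736]  S=[1.2388]  K=[0.6789; 0.1439]  nu=[-0.7632]  x^+=[-0.3645, 3.0858]  P^+=[0.2570 0.0099; 0.0099 0.4480]
step 2: x^-=[-0.1358, 3.2780]  P^-=[0.5679 0.0785; 0.0785 0.6215]  S=[0.9698]  K=[0.5936; 0.1450]  nu=[0.4781]  x^+=[0.1479, 3.3473]  P^+=[0.2261 -0.0050; -0.0050 0.6011]
step 3: x^-=[0.4231, 3.6373]  P^-=[0.5323 0.0698; 0.0698 0.7946]  S=[0.9342]  K=[0.5772; 0.1598]  nu=[-3.8969]  x^+=[-1.8263, 3.0146]  P^+=[0.2210 -0.0163; -0.0163 0.7707]

x_post = [-1.8263, 3.0146]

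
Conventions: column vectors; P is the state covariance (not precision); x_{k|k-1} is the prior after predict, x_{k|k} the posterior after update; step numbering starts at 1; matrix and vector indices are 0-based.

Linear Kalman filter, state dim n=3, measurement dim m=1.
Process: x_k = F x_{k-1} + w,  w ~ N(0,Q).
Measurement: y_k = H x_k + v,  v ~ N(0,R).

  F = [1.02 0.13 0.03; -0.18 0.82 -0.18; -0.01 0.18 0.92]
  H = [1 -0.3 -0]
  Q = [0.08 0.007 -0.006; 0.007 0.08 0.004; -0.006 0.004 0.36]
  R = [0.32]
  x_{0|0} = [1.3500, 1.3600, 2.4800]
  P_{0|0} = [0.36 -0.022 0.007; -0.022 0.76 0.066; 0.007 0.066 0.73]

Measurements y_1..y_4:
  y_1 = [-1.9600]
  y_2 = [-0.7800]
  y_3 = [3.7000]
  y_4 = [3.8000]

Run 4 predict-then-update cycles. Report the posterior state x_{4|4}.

step 1: x^-=[1.6282, 0.4258, 2.5129]  P^-=[0.4632 -0.0012 0.0391; -0.0012 0.6138 0.0433; 0.0391 0.0433 1.0243]  S=[0.8391]  K=[0.5524; -0.2208; 0.0311]  nu=[-3.4605]  x^+=[-0.2833, 1.1900, 2.4054]  P^+=[0.2071 0.1012 0.0247; 0.1012 0.5729 0.0491; 0.0247 0.0491 1.0235]
step 2: x^-=[-0.0621, 0.5938, 2.4300]  P^-=[0.3348 0.1022 0.0813; 0.1022 0.4623 -0.0533; 0.0813 -0.0533 1.2603]  S=[0.6351]  K=[0.4789; -0.0575; 0.1531]  nu=[-0.5397]  x^+=[-0.3206, 0.6248, 2.3474]  P^+=[0.1892 0.1197 0.0347; 0.1197 0.4602 -0.0477; 0.0347 -0.0477 1.2454]
step 3: x^-=[-0.1754, 0.1475, 2.2752]  P^-=[0.3192 0.1053 0.0856; 0.1053 0.4169 -0.1789; 0.0856 -0.1789 1.4122]  S=[0.6135]  K=[0.4688; -0.0323; 0.2270]  nu=[3.9196]  x^+=[1.6620, 0.0211, 3.1652]  P^+=[0.1844 0.1146 0.0203; 0.1146 0.4163 -0.1745; 0.0203 -0.1745 1.3806]
step 4: x^-=[1.7929, -0.8516, 2.8991]  P^-=[0.3104 0.0992 0.0581; 0.0992 0.4296 -0.2968; 0.0581 -0.2968 1.4835]  S=[0.6095]  K=[0.4604; -0.0488; 0.2414]  nu=[1.7516]  x^+=[2.5993, -0.9370, 3.3220]  P^+=[0.1812 0.1128 -0.0096; 0.1128 0.4282 -0.2896; -0.0096 -0.2896 1.4480]

x_post = [2.5993, -0.9370, 3.3220]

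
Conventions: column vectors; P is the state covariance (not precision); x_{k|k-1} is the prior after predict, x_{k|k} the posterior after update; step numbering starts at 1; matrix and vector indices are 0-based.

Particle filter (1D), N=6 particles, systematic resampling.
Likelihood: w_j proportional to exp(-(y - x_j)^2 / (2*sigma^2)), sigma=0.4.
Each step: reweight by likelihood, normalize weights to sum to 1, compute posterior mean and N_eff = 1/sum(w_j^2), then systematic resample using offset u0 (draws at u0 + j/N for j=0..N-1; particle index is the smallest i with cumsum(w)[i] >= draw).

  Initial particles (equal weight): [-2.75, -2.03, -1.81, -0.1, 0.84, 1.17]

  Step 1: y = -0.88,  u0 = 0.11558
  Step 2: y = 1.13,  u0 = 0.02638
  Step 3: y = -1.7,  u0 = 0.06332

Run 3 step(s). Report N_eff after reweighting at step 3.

step 1: w=[0.0001, 0.0690, 0.2882, 0.6424, 0.0004, 0.0000]  mean=-0.7257  Neff=1.9983  idx=[2, 2, 3, 3, 3, 3]
step 2: w=[0.0000, 0.0000, 0.2500, 0.2500, 0.2500, 0.2500]  mean=-0.1000  Neff=4.0000  idx=[2, 2, 3, 4, 4, 5]
step 3: w=[0.1667, 0.1667, 0.1667, 0.1667, 0.1667, 0.1667]  mean=-0.1000  Neff=6.0000  idx=[0, 1, 2, 3, 4, 5]

N_eff = 6.0000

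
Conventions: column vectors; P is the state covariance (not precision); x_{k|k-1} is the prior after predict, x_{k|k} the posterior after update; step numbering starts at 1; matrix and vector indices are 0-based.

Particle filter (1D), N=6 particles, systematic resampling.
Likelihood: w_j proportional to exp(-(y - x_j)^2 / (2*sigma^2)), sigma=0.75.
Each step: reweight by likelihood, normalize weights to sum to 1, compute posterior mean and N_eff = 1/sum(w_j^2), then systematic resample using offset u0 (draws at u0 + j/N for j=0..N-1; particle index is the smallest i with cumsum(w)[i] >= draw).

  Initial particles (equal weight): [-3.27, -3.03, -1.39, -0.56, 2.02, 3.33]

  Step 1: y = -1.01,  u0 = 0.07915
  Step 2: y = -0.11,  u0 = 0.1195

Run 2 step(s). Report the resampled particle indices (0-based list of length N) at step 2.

step 1: w=[0.0061, 0.0152, 0.5019, 0.4767, 0.0002, 0.0000]  mean=-1.0302  Neff=2.0860  idx=[2, 2, 2, 3, 3, 3]
step 2: w=[0.0727, 0.0727, 0.0727, 0.2606, 0.2606, 0.2606]  mean=-0.7411  Neff=4.5534  idx=[1, 3, 3, 4, 5, 5]

resampled_idx = [1, 3, 3, 4, 5, 5]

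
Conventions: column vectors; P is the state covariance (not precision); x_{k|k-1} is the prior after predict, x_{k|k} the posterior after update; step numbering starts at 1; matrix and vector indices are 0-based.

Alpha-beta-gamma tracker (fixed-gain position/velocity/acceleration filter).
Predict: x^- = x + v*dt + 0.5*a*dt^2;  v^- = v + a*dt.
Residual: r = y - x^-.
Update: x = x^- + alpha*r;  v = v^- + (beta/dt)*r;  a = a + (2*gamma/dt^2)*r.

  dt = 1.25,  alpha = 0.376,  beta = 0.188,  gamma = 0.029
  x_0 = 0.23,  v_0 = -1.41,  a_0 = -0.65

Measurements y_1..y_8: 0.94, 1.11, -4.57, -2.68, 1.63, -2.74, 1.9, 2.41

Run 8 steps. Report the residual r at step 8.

resid = 2.5901

step 1: x_pred=-2.0403  r=2.9803  x^+=-0.9197  v^+=-1.7743  a^+=-0.5394
step 2: x_pred=-3.5589  r=4.6689  x^+=-1.8034  v^+=-1.7463  a^+=-0.3661
step 3: x_pred=-4.2722  r=-0.2978  x^+=-4.3842  v^+=-2.2486  a^+=-0.3771
step 4: x_pred=-7.4896  r=4.8096  x^+=-5.6812  v^+=-1.9967  a^+=-0.1986
step 5: x_pred=-8.3322  r=9.9622  x^+=-4.5864  v^+=-0.7466  a^+=0.1712
step 6: x_pred=-5.3858  r=2.6458  x^+=-4.3910  v^+=-0.1346  a^+=0.2694
step 7: x_pred=-4.3488  r=6.2488  x^+=-1.9992  v^+=1.1420  a^+=0.5014
step 8: x_pred=-0.1801  r=2.5901  x^+=0.7938  v^+=2.1583  a^+=0.5975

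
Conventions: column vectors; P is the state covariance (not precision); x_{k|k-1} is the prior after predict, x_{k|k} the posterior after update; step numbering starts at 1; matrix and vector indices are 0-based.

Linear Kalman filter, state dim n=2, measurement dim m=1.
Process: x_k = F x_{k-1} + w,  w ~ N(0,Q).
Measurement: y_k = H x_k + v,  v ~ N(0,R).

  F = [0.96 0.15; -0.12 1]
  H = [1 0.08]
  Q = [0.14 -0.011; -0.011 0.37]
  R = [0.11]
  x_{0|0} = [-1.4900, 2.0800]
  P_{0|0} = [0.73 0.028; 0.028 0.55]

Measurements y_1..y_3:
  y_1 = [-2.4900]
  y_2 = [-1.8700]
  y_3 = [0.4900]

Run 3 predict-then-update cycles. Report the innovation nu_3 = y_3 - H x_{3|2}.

step 1: x^-=[-1.1184, 2.2588]  P^-=[0.8332 0.0138; 0.0138 0.9238]  S=[0.9513]  K=[0.8770; 0.0922]  nu=[-1.5523]  x^+=[-2.4798, 2.1157]  P^+=[0.1015 -0.0631; -0.0631 0.9157]
step 2: x^-=[-2.0632, 2.4133]  P^-=[0.2360 0.0552; 0.0552 1.3023]  S=[0.3632]  K=[0.6620; 0.4389]  nu=[0.0002]  x^+=[-2.0631, 2.4134]  P^+=[0.0768 -0.0503; -0.0503 1.2324]
step 3: x^-=[-1.6186, 2.6609]  P^-=[0.2241 0.1176; 0.1176 1.6155]  S=[0.3632]  K=[0.6428; 0.6796]  nu=[1.8957]  x^+=[-0.4001, 3.9493]  P^+=[0.0740 -0.0411; -0.0411 1.4478]

innov = [1.8957]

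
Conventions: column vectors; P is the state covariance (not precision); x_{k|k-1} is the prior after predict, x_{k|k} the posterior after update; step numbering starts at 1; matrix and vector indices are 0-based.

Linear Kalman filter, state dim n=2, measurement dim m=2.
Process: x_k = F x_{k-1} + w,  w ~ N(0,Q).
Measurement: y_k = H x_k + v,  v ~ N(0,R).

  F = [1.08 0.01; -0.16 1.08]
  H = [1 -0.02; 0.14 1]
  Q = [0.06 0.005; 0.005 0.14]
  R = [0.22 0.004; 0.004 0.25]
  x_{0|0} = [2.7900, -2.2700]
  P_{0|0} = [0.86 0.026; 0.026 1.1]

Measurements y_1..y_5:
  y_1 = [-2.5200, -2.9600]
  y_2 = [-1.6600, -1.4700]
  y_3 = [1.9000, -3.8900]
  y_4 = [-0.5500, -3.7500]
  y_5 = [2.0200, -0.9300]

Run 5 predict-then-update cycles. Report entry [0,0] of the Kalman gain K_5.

step 1: x^-=[2.9905, -2.8980]  P^-=[1.0638 -0.1014; -0.1014 1.4361]  S=[1.2884 0.0230; 0.0230 1.6785]  K=[0.8269 0.0169; -0.1162 0.8487]  nu=[-5.5685, -0.4807]  x^+=[-1.6223, -2.6588]  P^+=[0.1816 -0.0179; -0.0179 0.2142]
step 2: x^-=[-1.7787, -2.6120]  P^-=[0.2715 -0.0449; -0.0449 0.4007]  S=[0.4934 -0.0108; -0.0108 0.6434]  K=[0.5520 -0.0015; -0.0939 0.6114]  nu=[0.0665, 1.3910]  x^+=[-1.7441, -1.7678]  P^+=[0.1211 -0.0151; -0.0151 0.1546]
step 3: x^-=[-1.9013, -1.6301]  P^-=[0.2010 -0.0319; -0.0319 0.3286]  S=[0.4224 -0.0062; -0.0062 0.5737]  K=[0.4773 -0.0013; -0.0827 0.5642]  nu=[3.7687, -1.9937]  x^+=[-0.0998, -3.0667]  P^+=[0.1047 -0.0131; -0.0131 0.1426]
step 4: x^-=[-0.1385, -3.2961]  P^-=[0.1819 -0.0268; -0.0268 0.3135]  S=[0.4031 -0.0035; -0.0035 0.5595]  K=[0.4526 0.0005; -0.0772 0.5531]  nu=[-0.4775, -0.4345]  x^+=[-0.3548, -3.4995]  P^+=[0.0993 -0.0120; -0.0120 0.1396]
step 5: x^-=[-0.4181, -3.7227]  P^-=[0.1756 -0.0246; -0.0246 0.3095]  S=[0.3967 -0.0021; -0.0021 0.5561]  K=[0.4439 0.0017; -0.0747 0.5502]  nu=[2.3637, 2.8513]  x^+=[0.6359, -2.3306]  P^+=[0.0974 -0.0114; -0.0114 0.1388]

K[0,0] = 0.4439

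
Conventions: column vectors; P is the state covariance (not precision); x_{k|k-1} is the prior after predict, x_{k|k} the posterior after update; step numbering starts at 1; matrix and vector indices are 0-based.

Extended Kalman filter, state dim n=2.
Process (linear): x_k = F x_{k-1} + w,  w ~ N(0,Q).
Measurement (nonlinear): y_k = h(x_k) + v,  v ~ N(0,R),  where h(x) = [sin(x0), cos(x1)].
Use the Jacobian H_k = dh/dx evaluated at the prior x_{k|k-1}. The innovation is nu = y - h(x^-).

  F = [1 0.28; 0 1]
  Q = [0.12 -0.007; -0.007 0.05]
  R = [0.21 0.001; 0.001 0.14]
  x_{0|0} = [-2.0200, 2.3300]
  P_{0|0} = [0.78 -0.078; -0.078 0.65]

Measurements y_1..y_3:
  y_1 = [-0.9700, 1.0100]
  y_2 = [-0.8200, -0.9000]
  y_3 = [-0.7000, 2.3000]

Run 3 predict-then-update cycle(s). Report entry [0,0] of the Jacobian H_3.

H_jac[0,0] = 0.8709

step 1: x^-=[-1.3676, 2.3300]  P^-=[0.9073 0.0970; 0.0970 0.7000]  H_jac=[0.2018 0.0000; 0.0000 -0.7254]  S=[0.2469 -0.0132; -0.0132 0.5083]  K=[0.7350 -0.1193; 0.0259 -0.9982]  nu=[0.0094, 1.6983]  x^+=[-1.5633, 0.6349]  P^+=[0.7643 0.0220; 0.0220 0.1926]
step 2: x^-=[-1.3856, 0.6349]  P^-=[0.9117 0.0690; 0.0690 0.2426]  H_jac=[0.1842 0.0000; 0.0000 -0.5931]  S=[0.2409 -0.0065; -0.0065 0.2253]  K=[0.6926 -0.1614; 0.0354 -0.6375]  nu=[0.1629, -1.7051]  x^+=[-0.9975, 1.7278]  P^+=[0.7888 0.0369; 0.0369 0.1504]
step 3: x^-=[-0.5138, 1.7278]  P^-=[0.9413 0.0721; 0.0721 0.2004]  H_jac=[0.8709 0.0000; 0.0000 -0.9877]  S=[0.9240 -0.0610; -0.0610 0.3355]  K=[0.8839 -0.0515; 0.0293 -0.5847]  nu=[-0.2085, 2.4563]  x^+=[-0.8245, 0.2855]  P^+=[0.2131 0.0064; 0.0064 0.0828]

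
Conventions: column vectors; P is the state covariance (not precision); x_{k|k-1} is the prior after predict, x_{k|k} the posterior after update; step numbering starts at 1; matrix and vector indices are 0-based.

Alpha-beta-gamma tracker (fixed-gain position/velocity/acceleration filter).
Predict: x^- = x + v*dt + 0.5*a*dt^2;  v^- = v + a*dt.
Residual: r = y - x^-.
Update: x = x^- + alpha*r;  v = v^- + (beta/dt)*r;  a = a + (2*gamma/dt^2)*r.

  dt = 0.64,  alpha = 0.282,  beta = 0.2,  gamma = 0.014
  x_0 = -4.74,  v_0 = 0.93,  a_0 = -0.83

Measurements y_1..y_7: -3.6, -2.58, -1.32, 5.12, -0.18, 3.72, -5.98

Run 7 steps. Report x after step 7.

x_post = 1.4172

step 1: x_pred=-4.3148  r=0.7148  x^+=-4.1132  v^+=0.6222  a^+=-0.7811
step 2: x_pred=-3.8750  r=1.2950  x^+=-3.5098  v^+=0.5269  a^+=-0.6926
step 3: x_pred=-3.3144  r=1.9944  x^+=-2.7520  v^+=0.7069  a^+=-0.5563
step 4: x_pred=-2.4135  r=7.5335  x^+=-0.2890  v^+=2.7051  a^+=-0.0413
step 5: x_pred=1.4338  r=-1.6138  x^+=0.9787  v^+=2.1744  a^+=-0.1516
step 6: x_pred=2.3392  r=1.3808  x^+=2.7286  v^+=2.5088  a^+=-0.0572
step 7: x_pred=4.3226  r=-10.3026  x^+=1.4172  v^+=-0.7473  a^+=-0.7615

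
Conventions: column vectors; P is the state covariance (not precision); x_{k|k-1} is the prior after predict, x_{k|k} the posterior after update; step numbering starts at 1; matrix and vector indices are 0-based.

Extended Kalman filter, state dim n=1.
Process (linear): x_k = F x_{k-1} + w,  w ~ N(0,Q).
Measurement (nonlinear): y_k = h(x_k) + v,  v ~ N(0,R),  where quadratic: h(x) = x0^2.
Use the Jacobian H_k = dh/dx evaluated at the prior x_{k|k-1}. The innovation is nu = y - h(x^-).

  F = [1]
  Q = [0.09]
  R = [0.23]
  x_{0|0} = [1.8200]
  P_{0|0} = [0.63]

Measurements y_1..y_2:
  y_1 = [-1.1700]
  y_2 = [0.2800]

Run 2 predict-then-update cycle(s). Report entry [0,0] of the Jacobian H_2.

step 1: x^-=[1.8200]  P^-=[0.7200]  H_jac=[3.6400]  S=[9.7697]  K=[0.2683]  nu=[-4.4824]  x^+=[0.6176]  P^+=[0.0170]
step 2: x^-=[0.6176]  P^-=[0.1070]  H_jac=[1.2351]  S=[0.3932]  K=[0.3360]  nu=[-0.1014]  x^+=[0.5835]  P^+=[0.0626]

H_jac[0,0] = 1.2351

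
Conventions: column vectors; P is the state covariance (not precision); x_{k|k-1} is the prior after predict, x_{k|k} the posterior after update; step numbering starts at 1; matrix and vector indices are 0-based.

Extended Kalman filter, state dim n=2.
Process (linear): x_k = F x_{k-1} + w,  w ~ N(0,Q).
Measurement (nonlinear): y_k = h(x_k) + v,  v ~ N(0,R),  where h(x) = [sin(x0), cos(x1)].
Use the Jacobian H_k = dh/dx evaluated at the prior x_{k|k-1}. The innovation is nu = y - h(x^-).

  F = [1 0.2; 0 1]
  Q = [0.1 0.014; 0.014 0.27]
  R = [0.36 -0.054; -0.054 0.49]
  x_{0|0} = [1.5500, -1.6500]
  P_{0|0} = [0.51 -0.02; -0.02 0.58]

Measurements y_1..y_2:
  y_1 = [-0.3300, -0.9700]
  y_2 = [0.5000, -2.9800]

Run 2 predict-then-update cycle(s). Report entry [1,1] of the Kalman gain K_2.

step 1: x^-=[1.2200, -1.6500]  P^-=[0.6252 0.1100; 0.1100 0.8500]  H_jac=[0.3436 0.0000; 0.0000 0.9969]  S=[0.4338 -0.0163; -0.0163 1.3347]  K=[0.4986 0.0883; 0.1111 0.6362]  nu=[-1.2691, -0.8909]  x^+=[0.5087, -2.3577]  P^+=[0.5084 0.0164; 0.0164 0.3067]
step 2: x^-=[0.0371, -2.3577]  P^-=[0.6272 0.0917; 0.0917 0.5767]  H_jac=[0.9993 0.0000; 0.0000 0.7060]  S=[0.9864 0.0107; 0.0107 0.7775]  K=[0.6347 0.0745; 0.0872 0.5225]  nu=[0.4629, -2.2718]  x^+=[0.1615, -3.5044]  P^+=[0.2246 0.0032; 0.0032 0.3560]

K[1,1] = 0.5225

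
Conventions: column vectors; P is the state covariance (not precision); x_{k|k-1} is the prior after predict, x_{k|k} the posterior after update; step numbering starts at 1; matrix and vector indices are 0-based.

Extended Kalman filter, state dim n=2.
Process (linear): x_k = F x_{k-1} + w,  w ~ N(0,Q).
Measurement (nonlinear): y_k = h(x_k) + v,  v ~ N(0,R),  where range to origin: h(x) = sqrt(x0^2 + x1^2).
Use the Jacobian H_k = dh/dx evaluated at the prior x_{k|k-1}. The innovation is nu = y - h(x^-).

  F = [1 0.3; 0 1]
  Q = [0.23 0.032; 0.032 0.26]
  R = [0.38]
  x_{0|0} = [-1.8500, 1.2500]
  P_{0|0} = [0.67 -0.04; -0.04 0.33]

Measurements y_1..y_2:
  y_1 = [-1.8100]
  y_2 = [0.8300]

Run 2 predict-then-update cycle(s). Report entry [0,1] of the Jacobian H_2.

step 1: x^-=[-1.4750, 1.2500]  P^-=[0.9057 0.0910; 0.0910 0.5900]  H_jac=[-0.7629 0.6465]  S=[1.0640]  K=[-0.5941; 0.2933]  nu=[-3.7434]  x^+=[0.7490, 0.1522]  P^+=[0.5301 0.2764; 0.2764 0.4985]
step 2: x^-=[0.7947, 0.1522]  P^-=[0.9708 0.4579; 0.4579 0.7585]  H_jac=[0.9822 0.1881]  S=[1.5125]  K=[0.6874; 0.3917]  nu=[0.0209]  x^+=[0.8090, 0.1604]  P^+=[0.2562 0.0507; 0.0507 0.5265]

H_jac[0,1] = 0.1881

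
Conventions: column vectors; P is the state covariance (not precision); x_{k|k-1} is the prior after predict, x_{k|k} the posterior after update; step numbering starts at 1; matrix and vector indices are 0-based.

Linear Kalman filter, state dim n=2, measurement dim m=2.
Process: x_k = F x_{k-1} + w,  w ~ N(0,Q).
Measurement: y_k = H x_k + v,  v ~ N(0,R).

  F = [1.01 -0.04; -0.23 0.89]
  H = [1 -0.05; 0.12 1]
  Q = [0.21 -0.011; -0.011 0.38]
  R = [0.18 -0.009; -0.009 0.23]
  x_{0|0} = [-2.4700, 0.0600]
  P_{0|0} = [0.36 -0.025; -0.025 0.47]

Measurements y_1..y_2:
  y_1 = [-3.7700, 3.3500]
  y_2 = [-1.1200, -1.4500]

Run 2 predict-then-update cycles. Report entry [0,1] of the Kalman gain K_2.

step 1: x^-=[-2.4971, 0.6215]  P^-=[0.5800 -0.1341; -0.1341 0.7816]  S=[0.7754 -0.1117; -0.1117 0.9877]  K=[0.7597 0.0207; -0.1135 0.7621]  nu=[-1.2418, 3.0282]  x^+=[-3.3779, 3.0703]  P^+=[0.1356 -0.0184; -0.0184 0.1785]
step 2: x^-=[-3.5345, 3.5095]  P^-=[0.3501 -0.0655; -0.0655 0.5361]  S=[0.5380 -0.0589; -0.0589 0.7554]  K=[0.6591 0.0203; -0.0959 0.6918]  nu=[2.5899, -4.5353]  x^+=[-1.9195, 0.1237]  P^+=[0.1177 -0.0154; -0.0154 0.1618]

K[0,1] = 0.0203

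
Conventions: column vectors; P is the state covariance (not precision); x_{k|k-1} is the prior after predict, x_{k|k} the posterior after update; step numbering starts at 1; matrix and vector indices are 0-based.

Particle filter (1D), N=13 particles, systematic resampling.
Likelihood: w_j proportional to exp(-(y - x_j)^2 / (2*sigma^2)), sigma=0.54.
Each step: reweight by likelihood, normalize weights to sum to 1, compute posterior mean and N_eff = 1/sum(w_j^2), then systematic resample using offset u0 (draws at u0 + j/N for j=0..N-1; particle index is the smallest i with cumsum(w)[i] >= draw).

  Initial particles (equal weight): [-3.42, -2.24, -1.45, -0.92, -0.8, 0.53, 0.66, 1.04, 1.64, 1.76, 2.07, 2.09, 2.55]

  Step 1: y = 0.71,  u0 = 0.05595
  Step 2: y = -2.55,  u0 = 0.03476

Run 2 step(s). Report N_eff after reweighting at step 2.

step 1: w=[0.0000, 0.0000, 0.0001, 0.0032, 0.0061, 0.2899, 0.3051, 0.2542, 0.0695, 0.0463, 0.0129, 0.0117, 0.0009]  mean=0.8603  Neff=4.0145  idx=[5, 5, 5, 5, 6, 6, 6, 6, 7, 7, 7, 8, 10]
step 2: w=[0.2003, 0.2003, 0.2003, 0.2003, 0.0493, 0.0493, 0.0493, 0.0493, 0.0006, 0.0006, 0.0006, 0.0000, 0.0000]  mean=0.5565  Neff=5.8769  idx=[0, 0, 0, 1, 1, 2, 2, 2, 3, 3, 4, 5, 7]

N_eff = 5.8769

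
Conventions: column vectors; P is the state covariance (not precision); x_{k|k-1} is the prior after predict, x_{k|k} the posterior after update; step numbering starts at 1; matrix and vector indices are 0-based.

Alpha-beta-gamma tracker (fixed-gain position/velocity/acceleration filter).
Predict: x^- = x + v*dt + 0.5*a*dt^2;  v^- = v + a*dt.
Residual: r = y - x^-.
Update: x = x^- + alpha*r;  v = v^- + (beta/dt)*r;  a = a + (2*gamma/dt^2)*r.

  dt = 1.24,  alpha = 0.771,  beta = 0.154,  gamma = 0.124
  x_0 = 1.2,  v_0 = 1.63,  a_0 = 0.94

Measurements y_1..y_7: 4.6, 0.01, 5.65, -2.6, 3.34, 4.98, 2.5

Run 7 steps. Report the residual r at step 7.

step 1: x_pred=3.9439  r=0.6561  x^+=4.4497  v^+=2.8771  a^+=1.0458
step 2: x_pred=8.8214  r=-8.8114  x^+=2.0278  v^+=3.0796  a^+=-0.3754
step 3: x_pred=5.5579  r=0.0921  x^+=5.6289  v^+=2.6256  a^+=-0.3605
step 4: x_pred=8.6075  r=-11.2075  x^+=-0.0335  v^+=0.7867  a^+=-2.1682
step 5: x_pred=-0.7249  r=4.0649  x^+=2.4091  v^+=-1.3970  a^+=-1.5125
step 6: x_pred=-0.4860  r=5.4660  x^+=3.7283  v^+=-2.5937  a^+=-0.6309
step 7: x_pred=0.0270  r=2.4730  x^+=1.9337  v^+=-3.0689  a^+=-0.2320

resid = 2.4730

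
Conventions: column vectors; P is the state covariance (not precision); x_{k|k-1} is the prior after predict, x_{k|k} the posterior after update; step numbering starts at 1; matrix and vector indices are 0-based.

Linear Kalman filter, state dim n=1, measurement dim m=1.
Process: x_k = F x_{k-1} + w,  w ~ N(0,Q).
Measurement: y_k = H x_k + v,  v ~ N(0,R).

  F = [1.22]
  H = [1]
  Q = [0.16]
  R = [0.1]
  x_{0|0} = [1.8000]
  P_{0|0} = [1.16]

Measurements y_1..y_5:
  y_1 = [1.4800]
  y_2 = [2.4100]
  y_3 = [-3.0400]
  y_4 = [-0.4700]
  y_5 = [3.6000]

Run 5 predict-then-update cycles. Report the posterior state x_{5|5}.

x_post = [2.3478]

step 1: x^-=[2.1960]  P^-=[1.8865]  S=[1.9865]  K=[0.9497]  nu=[-0.7160]  x^+=[1.5160]  P^+=[0.0950]
step 2: x^-=[1.8496]  P^-=[0.3013]  S=[0.4013]  K=[0.7508]  nu=[0.5604]  x^+=[2.2704]  P^+=[0.0751]
step 3: x^-=[2.7698]  P^-=[0.2718]  S=[0.3718]  K=[0.7310]  nu=[-5.8098]  x^+=[-1.4772]  P^+=[0.0731]
step 4: x^-=[-1.8022]  P^-=[0.2688]  S=[0.3688]  K=[0.7289]  nu=[1.3322]  x^+=[-0.8312]  P^+=[0.0729]
step 5: x^-=[-1.0141]  P^-=[0.2685]  S=[0.3685]  K=[0.7286]  nu=[4.6141]  x^+=[2.3478]  P^+=[0.0729]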